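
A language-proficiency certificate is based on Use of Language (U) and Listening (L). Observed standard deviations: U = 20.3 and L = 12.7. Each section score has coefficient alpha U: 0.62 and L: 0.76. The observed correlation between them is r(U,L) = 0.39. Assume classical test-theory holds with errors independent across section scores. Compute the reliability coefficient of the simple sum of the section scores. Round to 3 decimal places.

Var(U+L) = 20.3² + 12.7² + 2·[20.3·12.7·0.39] = 573.38 + 201.092 = 774.472.
Because errors are independent across components, Cov(Tᵢ,Tⱼ) = Cov(Xᵢ,Xⱼ); the off-diagonal part of the true-score variance is the same as above.
True-score variance = [20.3²·0.62 + 12.7²·0.76] + 201.092 = 378.076 + 201.092 = 579.168.
Reliability = 579.168 / 774.472 = 0.748.

0.748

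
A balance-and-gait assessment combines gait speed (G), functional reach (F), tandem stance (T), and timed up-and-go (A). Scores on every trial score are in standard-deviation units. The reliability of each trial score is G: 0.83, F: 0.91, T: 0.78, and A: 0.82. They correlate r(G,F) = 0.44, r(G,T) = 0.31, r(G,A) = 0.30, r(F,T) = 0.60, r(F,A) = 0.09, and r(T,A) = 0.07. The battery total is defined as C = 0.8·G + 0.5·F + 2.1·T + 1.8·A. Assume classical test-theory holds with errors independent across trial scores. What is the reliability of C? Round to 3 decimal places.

0.868

Var(C) = 0.8² + 0.5² + 2.1² + 1.8² + 2·[0.4·0.44 + 1.68·0.31 + 1.44·0.30 + 1.05·0.60 + 0.9·0.09 + 3.78·0.07] = 8.54 + 4.2088 = 12.7488.
With uncorrelated errors the cross-covariances are all true-score covariance, so they carry over unchanged; only the diagonal terms shrink to ρᵢσᵢ².
True-score variance = [0.8²·0.83 + 0.5²·0.91 + 2.1²·0.78 + 1.8²·0.82] + 4.2088 = 6.8553 + 4.2088 = 11.0641.
Reliability = 11.0641 / 12.7488 = 0.868.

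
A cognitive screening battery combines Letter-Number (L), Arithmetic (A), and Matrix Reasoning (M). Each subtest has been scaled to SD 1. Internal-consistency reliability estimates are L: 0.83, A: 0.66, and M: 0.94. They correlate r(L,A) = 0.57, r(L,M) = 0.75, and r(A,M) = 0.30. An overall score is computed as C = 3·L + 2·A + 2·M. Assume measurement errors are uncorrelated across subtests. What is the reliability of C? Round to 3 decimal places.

0.911

Var(C) = 3² + 2² + 2² + 2·[6·0.57 + 6·0.75 + 4·0.30] = 17 + 18.24 = 35.24.
Under uncorrelated errors the observed covariances equal the true-score covariances, so only the own-variance terms attenuate.
True-score variance = [3²·0.83 + 2²·0.66 + 2²·0.94] + 18.24 = 13.87 + 18.24 = 32.11.
Reliability = 32.11 / 35.24 = 0.911.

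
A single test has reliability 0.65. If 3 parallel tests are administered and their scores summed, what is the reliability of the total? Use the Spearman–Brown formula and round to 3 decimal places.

ρ_k = kρ / (1 + (k−1)ρ) = 3·0.65 / (1 + 2·0.65) = 1.950 / 2.300 = 0.848.

0.848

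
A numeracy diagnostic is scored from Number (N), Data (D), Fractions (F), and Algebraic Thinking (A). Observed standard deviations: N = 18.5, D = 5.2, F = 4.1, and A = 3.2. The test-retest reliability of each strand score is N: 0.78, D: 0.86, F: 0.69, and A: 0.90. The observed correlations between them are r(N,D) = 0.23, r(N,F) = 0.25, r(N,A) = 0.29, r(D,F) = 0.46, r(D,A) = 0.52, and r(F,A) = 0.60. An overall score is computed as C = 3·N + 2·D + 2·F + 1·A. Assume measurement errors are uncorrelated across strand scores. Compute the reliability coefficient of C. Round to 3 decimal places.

Var(C) = 3²·18.5² + 2²·5.2² + 2²·4.1² + 3.2² + 2·[6·18.5·5.2·0.23 + 6·18.5·4.1·0.25 + 3·18.5·3.2·0.29 + 4·5.2·4.1·0.46 + 2·5.2·3.2·0.52 + 2·4.1·3.2·0.60] = 3265.89 + 740.627 = 4006.52.
With uncorrelated errors the cross-covariances are all true-score covariance, so they carry over unchanged; only the diagonal terms shrink to ρᵢσᵢ².
True-score variance = [3²·18.5²·0.78 + 2²·5.2²·0.86 + 2²·4.1²·0.69 + 3.2²·0.90] + 740.627 = 2551.22 + 740.627 = 3291.85.
Reliability = 3291.85 / 4006.52 = 0.822.

0.822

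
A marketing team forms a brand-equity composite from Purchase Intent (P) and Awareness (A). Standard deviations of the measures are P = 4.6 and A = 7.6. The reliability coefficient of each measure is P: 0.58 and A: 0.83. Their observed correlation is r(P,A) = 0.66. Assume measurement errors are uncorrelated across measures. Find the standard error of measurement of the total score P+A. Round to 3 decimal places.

4.325

Var(total) = 78.92 + 46.1472 = 125.067.
True-score variance = 60.2136 + 46.1472 = 106.361, so reliability = 0.8504.
Error variance = 125.067 − 106.361 = 18.7064; SEM = √18.7064 = 4.325.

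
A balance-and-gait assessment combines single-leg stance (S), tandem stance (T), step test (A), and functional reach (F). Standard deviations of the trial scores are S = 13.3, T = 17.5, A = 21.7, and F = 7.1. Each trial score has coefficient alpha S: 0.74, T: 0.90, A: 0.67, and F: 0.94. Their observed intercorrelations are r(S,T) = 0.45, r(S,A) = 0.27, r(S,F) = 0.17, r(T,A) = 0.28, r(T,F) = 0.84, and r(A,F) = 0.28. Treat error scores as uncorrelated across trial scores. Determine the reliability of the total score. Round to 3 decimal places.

Var(S+T+A+F) = 13.3² + 17.5² + 21.7² + 7.1² + 2·[13.3·17.5·0.45 + 13.3·21.7·0.27 + 13.3·7.1·0.17 + 17.5·21.7·0.28 + 17.5·7.1·0.84 + 21.7·7.1·0.28] = 1004.44 + 905.11 = 1909.55.
Because errors are independent across components, Cov(Tᵢ,Tⱼ) = Cov(Xᵢ,Xⱼ); the off-diagonal part of the true-score variance is the same as above.
True-score variance = [13.3²·0.74 + 17.5²·0.90 + 21.7²·0.67 + 7.1²·0.94] + 905.11 = 769.405 + 905.11 = 1674.52.
Reliability = 1674.52 / 1909.55 = 0.877.

0.877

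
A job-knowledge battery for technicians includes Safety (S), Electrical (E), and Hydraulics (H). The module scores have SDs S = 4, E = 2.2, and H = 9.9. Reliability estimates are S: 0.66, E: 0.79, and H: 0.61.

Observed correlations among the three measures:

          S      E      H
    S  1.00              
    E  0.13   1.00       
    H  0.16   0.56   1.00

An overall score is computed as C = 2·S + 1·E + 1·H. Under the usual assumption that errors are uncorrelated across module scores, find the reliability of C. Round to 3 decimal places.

Var(C) = 2²·4² + 2.2² + 9.9² + 2·[2·4·2.2·0.13 + 2·4·9.9·0.16 + 2.2·9.9·0.56] = 166.85 + 54.3136 = 221.164.
Under uncorrelated errors the observed covariances equal the true-score covariances, so only the own-variance terms attenuate.
True-score variance = [2²·4²·0.66 + 2.2²·0.79 + 9.9²·0.61] + 54.3136 = 105.85 + 54.3136 = 160.163.
Reliability = 160.163 / 221.164 = 0.724.

0.724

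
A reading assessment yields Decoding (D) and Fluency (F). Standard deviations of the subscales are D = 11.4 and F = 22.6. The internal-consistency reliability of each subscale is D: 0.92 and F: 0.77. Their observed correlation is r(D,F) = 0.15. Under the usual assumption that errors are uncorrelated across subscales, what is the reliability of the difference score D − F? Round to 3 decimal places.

Var(D−F) = 11.4² + 22.6² − 2·11.4·22.6·0.15 = 640.72 − 77.292 = 563.428.
Under uncorrelated errors the observed covariances equal the true-score covariances, so only the own-variance terms attenuate.
True-score variance = [11.4²·0.92 + 22.6²·0.77] − 77.292 = 512.848 − 77.292 = 435.556.
Reliability = 435.556 / 563.428 = 0.773.

0.773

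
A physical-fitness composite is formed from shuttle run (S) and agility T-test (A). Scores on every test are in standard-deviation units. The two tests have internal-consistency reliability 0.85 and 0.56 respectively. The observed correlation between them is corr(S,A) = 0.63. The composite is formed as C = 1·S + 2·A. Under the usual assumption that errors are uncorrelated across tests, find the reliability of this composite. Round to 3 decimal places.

0.746

Var(C) = 1 + 2² + 2·[2·0.63] = 5 + 2.52 = 7.52.
With uncorrelated errors the cross-covariances are all true-score covariance, so they carry over unchanged; only the diagonal terms shrink to ρᵢσᵢ².
True-score variance = [0.85 + 2²·0.56] + 2.52 = 3.09 + 2.52 = 5.61.
Reliability = 5.61 / 7.52 = 0.746.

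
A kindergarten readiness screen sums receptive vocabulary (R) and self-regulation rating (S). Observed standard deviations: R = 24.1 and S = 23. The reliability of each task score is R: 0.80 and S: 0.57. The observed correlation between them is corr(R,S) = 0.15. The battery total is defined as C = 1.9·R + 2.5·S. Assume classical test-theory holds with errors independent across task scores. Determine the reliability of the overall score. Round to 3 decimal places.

0.703

Var(C) = 1.9²·24.1² + 2.5²·23² + 2·[4.75·24.1·23·0.15] = 5402.97 + 789.878 = 6192.85.
Under uncorrelated errors the observed covariances equal the true-score covariances, so only the own-variance terms attenuate.
True-score variance = [1.9²·24.1²·0.80 + 2.5²·23²·0.57] + 789.878 = 3561.94 + 789.878 = 4351.82.
Reliability = 4351.82 / 6192.85 = 0.703.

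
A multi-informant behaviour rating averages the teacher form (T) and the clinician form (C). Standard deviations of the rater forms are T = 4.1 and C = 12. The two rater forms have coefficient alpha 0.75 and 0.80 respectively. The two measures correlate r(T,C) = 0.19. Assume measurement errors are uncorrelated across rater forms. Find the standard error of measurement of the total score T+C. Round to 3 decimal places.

Var(total) = 160.81 + 18.696 = 179.506.
True-score variance = 127.808 + 18.696 = 146.504, so reliability = 0.8161.
Error variance = 179.506 − 146.504 = 33.0025; SEM = √33.0025 = 5.745.

5.745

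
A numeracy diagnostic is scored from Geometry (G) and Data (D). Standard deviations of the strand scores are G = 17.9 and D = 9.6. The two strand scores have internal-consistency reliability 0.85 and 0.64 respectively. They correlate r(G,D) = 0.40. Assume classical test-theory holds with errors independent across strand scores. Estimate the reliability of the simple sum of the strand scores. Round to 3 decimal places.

0.852

Var(G+D) = 17.9² + 9.6² + 2·[17.9·9.6·0.40] = 412.57 + 137.472 = 550.042.
Because errors are independent across components, Cov(Tᵢ,Tⱼ) = Cov(Xᵢ,Xⱼ); the off-diagonal part of the true-score variance is the same as above.
True-score variance = [17.9²·0.85 + 9.6²·0.64] + 137.472 = 331.331 + 137.472 = 468.803.
Reliability = 468.803 / 550.042 = 0.852.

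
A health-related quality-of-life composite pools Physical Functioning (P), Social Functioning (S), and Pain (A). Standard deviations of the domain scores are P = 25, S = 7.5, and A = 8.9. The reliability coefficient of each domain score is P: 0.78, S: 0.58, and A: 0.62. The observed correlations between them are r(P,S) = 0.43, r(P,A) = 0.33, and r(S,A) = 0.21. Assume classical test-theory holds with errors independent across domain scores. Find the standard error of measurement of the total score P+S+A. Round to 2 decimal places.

Var(total) = 760.46 + 336.135 = 1096.6.
True-score variance = 569.235 + 336.135 = 905.37, so reliability = 0.8256.
Error variance = 1096.6 − 905.37 = 191.225; SEM = √191.225 = 13.83.

13.83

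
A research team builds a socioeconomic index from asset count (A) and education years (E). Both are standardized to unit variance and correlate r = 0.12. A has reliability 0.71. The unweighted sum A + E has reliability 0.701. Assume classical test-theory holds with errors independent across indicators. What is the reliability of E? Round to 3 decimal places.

Var(A+E) = 2 + 2·0.12 = 2.240.
True-score variance = ρ_A + ρ_E + 2·0.12, so 0.701 = (0.71 + ρ_E + 0.24) / 2.240.
ρ_E = 0.701·2.240 − 0.71 − 0.24 = 0.620.

0.620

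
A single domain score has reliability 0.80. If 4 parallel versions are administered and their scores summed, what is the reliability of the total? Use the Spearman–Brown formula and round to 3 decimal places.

ρ_k = kρ / (1 + (k−1)ρ) = 4·0.80 / (1 + 3·0.80) = 3.200 / 3.400 = 0.941.

0.941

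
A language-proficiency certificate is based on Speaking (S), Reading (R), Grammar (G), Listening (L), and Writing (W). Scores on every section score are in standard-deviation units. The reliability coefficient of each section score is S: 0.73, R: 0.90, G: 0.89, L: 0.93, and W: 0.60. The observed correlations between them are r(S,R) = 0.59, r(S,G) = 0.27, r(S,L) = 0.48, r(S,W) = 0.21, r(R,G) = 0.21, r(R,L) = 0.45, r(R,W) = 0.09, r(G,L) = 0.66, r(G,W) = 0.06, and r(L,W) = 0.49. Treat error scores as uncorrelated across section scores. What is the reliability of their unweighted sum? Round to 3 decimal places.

0.921

Var(S+R+G+L+W) = 5 + 2·[0.59 + 0.27 + 0.48 + 0.21 + 0.21 + 0.45 + 0.09 + 0.66 + 0.06 + 0.49] = 5 + 7.02 = 12.02.
Under uncorrelated errors the observed covariances equal the true-score covariances, so only the own-variance terms attenuate.
True-score variance = [0.73 + 0.90 + 0.89 + 0.93 + 0.60] + 7.02 = 4.05 + 7.02 = 11.07.
Reliability = 11.07 / 12.02 = 0.921.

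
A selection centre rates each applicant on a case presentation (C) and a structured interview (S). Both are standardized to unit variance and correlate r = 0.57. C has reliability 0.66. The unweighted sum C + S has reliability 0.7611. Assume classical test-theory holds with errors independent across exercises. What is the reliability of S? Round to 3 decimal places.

0.590

Var(C+S) = 2 + 2·0.57 = 3.140.
True-score variance = ρ_C + ρ_S + 2·0.57, so 0.7611 = (0.66 + ρ_S + 1.14) / 3.140.
ρ_S = 0.7611·3.140 − 0.66 − 1.14 = 0.590.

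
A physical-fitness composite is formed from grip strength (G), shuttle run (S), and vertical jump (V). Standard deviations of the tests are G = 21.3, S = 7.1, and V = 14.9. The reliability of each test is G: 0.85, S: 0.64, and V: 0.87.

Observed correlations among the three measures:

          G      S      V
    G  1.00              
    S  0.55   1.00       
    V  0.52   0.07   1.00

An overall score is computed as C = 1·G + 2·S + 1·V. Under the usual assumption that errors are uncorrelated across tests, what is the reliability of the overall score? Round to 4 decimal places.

Var(C) = 21.3² + 2²·7.1² + 14.9² + 2·[2·21.3·7.1·0.55 + 21.3·14.9·0.52 + 2·7.1·14.9·0.07] = 877.34 + 692.392 = 1569.73.
Because errors are independent across components, Cov(Tᵢ,Tⱼ) = Cov(Xᵢ,Xⱼ); the off-diagonal part of the true-score variance is the same as above.
True-score variance = [21.3²·0.85 + 2²·7.1²·0.64 + 14.9²·0.87] + 692.392 = 707.835 + 692.392 = 1400.23.
Reliability = 1400.23 / 1569.73 = 0.8920.

0.8920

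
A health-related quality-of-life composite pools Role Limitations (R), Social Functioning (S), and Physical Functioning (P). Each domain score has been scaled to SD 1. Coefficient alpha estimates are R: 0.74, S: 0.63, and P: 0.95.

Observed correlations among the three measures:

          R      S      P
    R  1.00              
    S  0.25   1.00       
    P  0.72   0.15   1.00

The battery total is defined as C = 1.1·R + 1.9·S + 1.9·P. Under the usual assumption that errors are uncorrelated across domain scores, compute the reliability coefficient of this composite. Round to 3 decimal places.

0.865

Var(C) = 1.1² + 1.9² + 1.9² + 2·[2.09·0.25 + 2.09·0.72 + 3.61·0.15] = 8.43 + 5.1376 = 13.5676.
With uncorrelated errors the cross-covariances are all true-score covariance, so they carry over unchanged; only the diagonal terms shrink to ρᵢσᵢ².
True-score variance = [1.1²·0.74 + 1.9²·0.63 + 1.9²·0.95] + 5.1376 = 6.5992 + 5.1376 = 11.7368.
Reliability = 11.7368 / 13.5676 = 0.865.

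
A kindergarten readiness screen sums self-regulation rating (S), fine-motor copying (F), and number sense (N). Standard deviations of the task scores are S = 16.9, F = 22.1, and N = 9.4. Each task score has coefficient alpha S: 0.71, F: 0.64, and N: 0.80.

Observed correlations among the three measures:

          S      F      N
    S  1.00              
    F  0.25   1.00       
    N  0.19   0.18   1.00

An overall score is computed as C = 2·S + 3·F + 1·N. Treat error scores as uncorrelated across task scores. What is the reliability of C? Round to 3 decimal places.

0.728

Var(C) = 2²·16.9² + 3²·22.1² + 9.4² + 2·[6·16.9·22.1·0.25 + 2·16.9·9.4·0.19 + 3·22.1·9.4·0.18] = 5626.49 + 1465.56 = 7092.05.
With uncorrelated errors the cross-covariances are all true-score covariance, so they carry over unchanged; only the diagonal terms shrink to ρᵢσᵢ².
True-score variance = [2²·16.9²·0.71 + 3²·22.1²·0.64 + 9.4²·0.80] + 1465.56 = 3695.06 + 1465.56 = 5160.62.
Reliability = 5160.62 / 7092.05 = 0.728.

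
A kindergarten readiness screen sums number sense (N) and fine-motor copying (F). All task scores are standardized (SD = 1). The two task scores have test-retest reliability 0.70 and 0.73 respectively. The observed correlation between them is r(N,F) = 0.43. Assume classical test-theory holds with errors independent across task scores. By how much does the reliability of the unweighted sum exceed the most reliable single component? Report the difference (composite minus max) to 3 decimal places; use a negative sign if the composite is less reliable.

0.071

Var(sum) = 2 + 0.86 = 2.86; true-score variance = 1.43 + 0.86 = 2.29; composite reliability = 0.8007.
Max component reliability = 0.7300.
Difference = 0.8007 − 0.7300 = 0.071.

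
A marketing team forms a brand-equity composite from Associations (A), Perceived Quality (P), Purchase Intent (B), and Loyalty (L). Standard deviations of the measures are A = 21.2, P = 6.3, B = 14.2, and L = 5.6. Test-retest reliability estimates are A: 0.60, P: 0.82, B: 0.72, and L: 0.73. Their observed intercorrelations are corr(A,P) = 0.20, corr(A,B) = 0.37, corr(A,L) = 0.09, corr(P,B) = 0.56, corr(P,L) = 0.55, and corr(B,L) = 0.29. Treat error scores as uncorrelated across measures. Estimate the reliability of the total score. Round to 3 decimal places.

0.791

Var(A+P+B+L) = 21.2² + 6.3² + 14.2² + 5.6² + 2·[21.2·6.3·0.20 + 21.2·14.2·0.37 + 21.2·5.6·0.09 + 6.3·14.2·0.56 + 6.3·5.6·0.55 + 14.2·5.6·0.29] = 722.13 + 482.688 = 1204.82.
With uncorrelated errors the cross-covariances are all true-score covariance, so they carry over unchanged; only the diagonal terms shrink to ρᵢσᵢ².
True-score variance = [21.2²·0.60 + 6.3²·0.82 + 14.2²·0.72 + 5.6²·0.73] + 482.688 = 470.283 + 482.688 = 952.971.
Reliability = 952.971 / 1204.82 = 0.791.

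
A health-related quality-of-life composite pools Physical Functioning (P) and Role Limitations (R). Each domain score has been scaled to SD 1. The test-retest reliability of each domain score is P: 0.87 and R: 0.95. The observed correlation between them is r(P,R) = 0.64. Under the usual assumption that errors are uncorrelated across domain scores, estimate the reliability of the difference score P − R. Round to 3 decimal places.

Var(P−R) = 1 + 1 − 2·0.64 = 2 − 1.28 = 0.72.
Under uncorrelated errors the observed covariances equal the true-score covariances, so only the own-variance terms attenuate.
True-score variance = [0.87 + 0.95] − 1.28 = 1.82 − 1.28 = 0.54.
Reliability = 0.54 / 0.72 = 0.750.

0.750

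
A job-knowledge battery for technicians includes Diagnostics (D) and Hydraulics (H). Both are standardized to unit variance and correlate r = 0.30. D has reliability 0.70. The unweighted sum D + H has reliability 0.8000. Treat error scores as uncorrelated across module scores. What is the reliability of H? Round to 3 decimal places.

Var(D+H) = 2 + 2·0.30 = 2.600.
True-score variance = ρ_D + ρ_H + 2·0.30, so 0.8000 = (0.70 + ρ_H + 0.60) / 2.600.
ρ_H = 0.8000·2.600 − 0.70 − 0.60 = 0.780.

0.780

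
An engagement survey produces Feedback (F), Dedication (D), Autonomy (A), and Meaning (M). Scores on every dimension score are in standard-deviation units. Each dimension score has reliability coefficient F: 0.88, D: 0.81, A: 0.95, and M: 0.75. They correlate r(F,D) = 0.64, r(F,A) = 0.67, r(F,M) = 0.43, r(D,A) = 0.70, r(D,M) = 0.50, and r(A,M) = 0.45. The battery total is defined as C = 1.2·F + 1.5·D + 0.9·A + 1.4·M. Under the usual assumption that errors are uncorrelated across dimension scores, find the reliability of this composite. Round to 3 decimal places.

Var(C) = 1.2² + 1.5² + 0.9² + 1.4² + 2·[1.8·0.64 + 1.08·0.67 + 1.68·0.43 + 1.35·0.70 + 2.1·0.50 + 1.26·0.45] = 6.46 + 10.32 = 16.78.
Because errors are independent across components, Cov(Tᵢ,Tⱼ) = Cov(Xᵢ,Xⱼ); the off-diagonal part of the true-score variance is the same as above.
True-score variance = [1.2²·0.88 + 1.5²·0.81 + 0.9²·0.95 + 1.4²·0.75] + 10.32 = 5.3292 + 10.32 = 15.6492.
Reliability = 15.6492 / 16.78 = 0.933.

0.933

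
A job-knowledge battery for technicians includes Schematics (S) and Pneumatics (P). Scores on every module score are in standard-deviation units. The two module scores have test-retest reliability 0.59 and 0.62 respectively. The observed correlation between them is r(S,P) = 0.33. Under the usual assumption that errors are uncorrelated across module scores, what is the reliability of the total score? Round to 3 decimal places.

Var(S+P) = 2 + 2·[0.33] = 2 + 0.66 = 2.66.
Because errors are independent across components, Cov(Tᵢ,Tⱼ) = Cov(Xᵢ,Xⱼ); the off-diagonal part of the true-score variance is the same as above.
True-score variance = [0.59 + 0.62] + 0.66 = 1.21 + 0.66 = 1.87.
Reliability = 1.87 / 2.66 = 0.703.

0.703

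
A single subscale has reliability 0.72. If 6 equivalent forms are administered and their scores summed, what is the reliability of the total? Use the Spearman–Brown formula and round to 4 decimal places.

0.9391

ρ_k = kρ / (1 + (k−1)ρ) = 6·0.72 / (1 + 5·0.72) = 4.320 / 4.600 = 0.9391.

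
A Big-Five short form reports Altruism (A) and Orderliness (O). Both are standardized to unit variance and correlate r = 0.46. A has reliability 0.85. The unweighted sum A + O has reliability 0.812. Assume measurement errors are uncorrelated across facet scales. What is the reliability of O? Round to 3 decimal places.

0.601

Var(A+O) = 2 + 2·0.46 = 2.920.
True-score variance = ρ_A + ρ_O + 2·0.46, so 0.812 = (0.85 + ρ_O + 0.92) / 2.920.
ρ_O = 0.812·2.920 − 0.85 − 0.92 = 0.601.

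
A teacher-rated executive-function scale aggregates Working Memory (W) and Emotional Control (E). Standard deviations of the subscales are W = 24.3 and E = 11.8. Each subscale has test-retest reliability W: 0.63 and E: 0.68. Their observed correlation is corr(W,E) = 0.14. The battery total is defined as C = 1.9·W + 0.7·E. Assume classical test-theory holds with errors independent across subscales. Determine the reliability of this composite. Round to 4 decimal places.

0.6486

Var(C) = 1.9²·24.3² + 0.7²·11.8² + 2·[1.33·24.3·11.8·0.14] = 2199.9 + 106.782 = 2306.68.
Because errors are independent across components, Cov(Tᵢ,Tⱼ) = Cov(Xᵢ,Xⱼ); the off-diagonal part of the true-score variance is the same as above.
True-score variance = [1.9²·24.3²·0.63 + 0.7²·11.8²·0.68] + 106.782 = 1389.35 + 106.782 = 1496.13.
Reliability = 1496.13 / 2306.68 = 0.6486.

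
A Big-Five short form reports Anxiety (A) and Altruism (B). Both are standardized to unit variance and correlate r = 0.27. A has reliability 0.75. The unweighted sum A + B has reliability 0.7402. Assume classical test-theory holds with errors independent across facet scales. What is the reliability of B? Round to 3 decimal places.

Var(A+B) = 2 + 2·0.27 = 2.540.
True-score variance = ρ_A + ρ_B + 2·0.27, so 0.7402 = (0.75 + ρ_B + 0.54) / 2.540.
ρ_B = 0.7402·2.540 − 0.75 − 0.54 = 0.590.

0.590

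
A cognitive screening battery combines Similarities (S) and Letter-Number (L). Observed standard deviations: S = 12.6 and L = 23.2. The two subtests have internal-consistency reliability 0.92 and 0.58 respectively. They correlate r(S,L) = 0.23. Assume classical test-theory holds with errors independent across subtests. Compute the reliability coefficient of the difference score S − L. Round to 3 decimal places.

Var(S−L) = 12.6² + 23.2² − 2·12.6·23.2·0.23 = 697 − 134.467 = 562.533.
Because errors are independent across components, Cov(Tᵢ,Tⱼ) = Cov(Xᵢ,Xⱼ); the off-diagonal part of the true-score variance is the same as above.
True-score variance = [12.6²·0.92 + 23.2²·0.58] − 134.467 = 458.238 − 134.467 = 323.771.
Reliability = 323.771 / 562.533 = 0.576.

0.576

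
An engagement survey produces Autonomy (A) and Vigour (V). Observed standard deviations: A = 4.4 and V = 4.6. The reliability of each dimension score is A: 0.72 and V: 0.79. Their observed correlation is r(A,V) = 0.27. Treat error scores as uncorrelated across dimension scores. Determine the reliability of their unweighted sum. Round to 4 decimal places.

0.8083

Var(A+V) = 4.4² + 4.6² + 2·[4.4·4.6·0.27] = 40.52 + 10.9296 = 51.4496.
Because errors are independent across components, Cov(Tᵢ,Tⱼ) = Cov(Xᵢ,Xⱼ); the off-diagonal part of the true-score variance is the same as above.
True-score variance = [4.4²·0.72 + 4.6²·0.79] + 10.9296 = 30.6556 + 10.9296 = 41.5852.
Reliability = 41.5852 / 51.4496 = 0.8083.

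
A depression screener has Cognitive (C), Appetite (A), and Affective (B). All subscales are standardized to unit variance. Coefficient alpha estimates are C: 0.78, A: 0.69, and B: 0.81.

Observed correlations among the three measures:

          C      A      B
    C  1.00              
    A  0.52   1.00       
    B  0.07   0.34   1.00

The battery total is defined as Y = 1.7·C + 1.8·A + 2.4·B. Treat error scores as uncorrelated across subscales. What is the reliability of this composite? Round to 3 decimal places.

Var(Y) = 1.7² + 1.8² + 2.4² + 2·[3.06·0.52 + 4.08·0.07 + 4.32·0.34] = 11.89 + 6.6912 = 18.5812.
With uncorrelated errors the cross-covariances are all true-score covariance, so they carry over unchanged; only the diagonal terms shrink to ρᵢσᵢ².
True-score variance = [1.7²·0.78 + 1.8²·0.69 + 2.4²·0.81] + 6.6912 = 9.1554 + 6.6912 = 15.8466.
Reliability = 15.8466 / 18.5812 = 0.853.

0.853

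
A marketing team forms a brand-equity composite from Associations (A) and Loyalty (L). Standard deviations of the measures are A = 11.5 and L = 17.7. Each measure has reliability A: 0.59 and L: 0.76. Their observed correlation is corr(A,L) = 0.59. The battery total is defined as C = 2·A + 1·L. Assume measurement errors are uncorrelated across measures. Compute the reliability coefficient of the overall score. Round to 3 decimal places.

Var(C) = 2²·11.5² + 17.7² + 2·[2·11.5·17.7·0.59] = 842.29 + 480.378 = 1322.67.
Under uncorrelated errors the observed covariances equal the true-score covariances, so only the own-variance terms attenuate.
True-score variance = [2²·11.5²·0.59 + 17.7²·0.76] + 480.378 = 550.21 + 480.378 = 1030.59.
Reliability = 1030.59 / 1322.67 = 0.779.

0.779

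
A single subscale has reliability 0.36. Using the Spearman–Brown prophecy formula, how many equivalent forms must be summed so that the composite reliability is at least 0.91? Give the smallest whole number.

18

k ≥ ρ*(1−ρ₁)/(ρ₁(1−ρ*)) = 0.91·0.64 / (0.36·0.09) = 17.975.
Smallest integer k = 18.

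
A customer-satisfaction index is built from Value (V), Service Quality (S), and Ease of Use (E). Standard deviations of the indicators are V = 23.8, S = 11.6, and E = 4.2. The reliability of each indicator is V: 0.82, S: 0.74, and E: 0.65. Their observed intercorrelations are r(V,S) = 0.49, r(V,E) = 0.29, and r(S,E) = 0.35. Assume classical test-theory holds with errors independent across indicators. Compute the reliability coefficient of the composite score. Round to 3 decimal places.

Var(V+S+E) = 23.8² + 11.6² + 4.2² + 2·[23.8·11.6·0.49 + 23.8·4.2·0.29 + 11.6·4.2·0.35] = 718.64 + 362.639 = 1081.28.
Because errors are independent across components, Cov(Tᵢ,Tⱼ) = Cov(Xᵢ,Xⱼ); the off-diagonal part of the true-score variance is the same as above.
True-score variance = [23.8²·0.82 + 11.6²·0.74 + 4.2²·0.65] + 362.639 = 575.521 + 362.639 = 938.16.
Reliability = 938.16 / 1081.28 = 0.868.

0.868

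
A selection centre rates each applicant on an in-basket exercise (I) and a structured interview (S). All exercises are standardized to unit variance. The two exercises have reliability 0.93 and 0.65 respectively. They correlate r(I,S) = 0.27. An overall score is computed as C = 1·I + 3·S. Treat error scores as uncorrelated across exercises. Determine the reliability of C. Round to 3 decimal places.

Var(C) = 1 + 3² + 2·[3·0.27] = 10 + 1.62 = 11.62.
Because errors are independent across components, Cov(Tᵢ,Tⱼ) = Cov(Xᵢ,Xⱼ); the off-diagonal part of the true-score variance is the same as above.
True-score variance = [0.93 + 3²·0.65] + 1.62 = 6.78 + 1.62 = 8.4.
Reliability = 8.4 / 11.62 = 0.723.

0.723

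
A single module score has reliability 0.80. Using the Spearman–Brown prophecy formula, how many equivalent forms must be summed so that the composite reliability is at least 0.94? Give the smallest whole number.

4

k ≥ ρ*(1−ρ₁)/(ρ₁(1−ρ*)) = 0.94·0.20 / (0.80·0.06) = 3.917.
Smallest integer k = 4.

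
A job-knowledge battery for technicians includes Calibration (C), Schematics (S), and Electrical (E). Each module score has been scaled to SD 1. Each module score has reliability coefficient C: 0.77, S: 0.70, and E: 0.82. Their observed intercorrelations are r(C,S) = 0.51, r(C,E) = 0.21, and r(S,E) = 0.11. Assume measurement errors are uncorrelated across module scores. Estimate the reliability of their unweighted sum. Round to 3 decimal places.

0.848

Var(C+S+E) = 3 + 2·[0.51 + 0.21 + 0.11] = 3 + 1.66 = 4.66.
Under uncorrelated errors the observed covariances equal the true-score covariances, so only the own-variance terms attenuate.
True-score variance = [0.77 + 0.70 + 0.82] + 1.66 = 2.29 + 1.66 = 3.95.
Reliability = 3.95 / 4.66 = 0.848.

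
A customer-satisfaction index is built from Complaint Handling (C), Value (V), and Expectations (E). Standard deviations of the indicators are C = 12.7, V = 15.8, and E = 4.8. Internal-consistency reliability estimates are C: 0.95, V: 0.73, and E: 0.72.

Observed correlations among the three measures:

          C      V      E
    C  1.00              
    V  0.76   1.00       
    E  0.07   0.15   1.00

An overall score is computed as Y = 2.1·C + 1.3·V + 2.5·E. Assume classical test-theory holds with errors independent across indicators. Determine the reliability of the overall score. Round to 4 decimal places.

0.9148

Var(Y) = 2.1²·12.7² + 1.3²·15.8² + 2.5²·4.8² + 2·[2.73·12.7·15.8·0.76 + 5.25·12.7·4.8·0.07 + 3.25·15.8·4.8·0.15] = 1277.18 + 951.408 = 2228.59.
With uncorrelated errors the cross-covariances are all true-score covariance, so they carry over unchanged; only the diagonal terms shrink to ρᵢσᵢ².
True-score variance = [2.1²·12.7²·0.95 + 1.3²·15.8²·0.73 + 2.5²·4.8²·0.72] + 951.408 = 1087.39 + 951.408 = 2038.79.
Reliability = 2038.79 / 2228.59 = 0.9148.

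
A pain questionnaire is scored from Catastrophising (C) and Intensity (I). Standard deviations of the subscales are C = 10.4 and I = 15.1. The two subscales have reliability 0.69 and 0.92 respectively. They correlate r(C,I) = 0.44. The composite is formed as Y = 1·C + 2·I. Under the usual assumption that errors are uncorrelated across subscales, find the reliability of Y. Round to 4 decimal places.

Var(Y) = 10.4² + 2²·15.1² + 2·[2·10.4·15.1·0.44] = 1020.2 + 276.39 = 1296.59.
Because errors are independent across components, Cov(Tᵢ,Tⱼ) = Cov(Xᵢ,Xⱼ); the off-diagonal part of the true-score variance is the same as above.
True-score variance = [10.4²·0.69 + 2²·15.1²·0.92] + 276.39 = 913.707 + 276.39 = 1190.1.
Reliability = 1190.1 / 1296.59 = 0.9179.

0.9179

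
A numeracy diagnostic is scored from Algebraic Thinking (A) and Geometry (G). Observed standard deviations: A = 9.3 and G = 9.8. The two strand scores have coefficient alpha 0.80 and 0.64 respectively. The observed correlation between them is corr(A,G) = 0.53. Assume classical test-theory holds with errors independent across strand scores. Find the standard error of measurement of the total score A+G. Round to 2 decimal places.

7.20

Var(total) = 182.53 + 96.6084 = 279.138.
True-score variance = 130.658 + 96.6084 = 227.266, so reliability = 0.8142.
Error variance = 279.138 − 227.266 = 51.8724; SEM = √51.8724 = 7.20.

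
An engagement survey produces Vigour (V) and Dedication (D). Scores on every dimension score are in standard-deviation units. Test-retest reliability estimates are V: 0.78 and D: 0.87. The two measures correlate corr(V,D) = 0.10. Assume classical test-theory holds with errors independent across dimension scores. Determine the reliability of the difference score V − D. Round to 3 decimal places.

Var(V−D) = 1 + 1 − 2·0.10 = 2 − 0.2 = 1.8.
Because errors are independent across components, Cov(Tᵢ,Tⱼ) = Cov(Xᵢ,Xⱼ); the off-diagonal part of the true-score variance is the same as above.
True-score variance = [0.78 + 0.87] − 0.2 = 1.65 − 0.2 = 1.45.
Reliability = 1.45 / 1.8 = 0.806.

0.806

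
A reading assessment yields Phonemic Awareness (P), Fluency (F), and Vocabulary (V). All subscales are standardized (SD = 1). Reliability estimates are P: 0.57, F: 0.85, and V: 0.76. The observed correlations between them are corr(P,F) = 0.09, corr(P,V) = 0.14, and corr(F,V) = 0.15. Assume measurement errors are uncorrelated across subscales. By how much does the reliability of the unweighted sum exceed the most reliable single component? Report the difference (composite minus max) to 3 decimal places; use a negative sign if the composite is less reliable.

-0.068

Var(sum) = 3 + 0.76 = 3.76; true-score variance = 2.18 + 0.76 = 2.94; composite reliability = 0.7819.
Max component reliability = 0.8500.
Difference = 0.7819 − 0.8500 = -0.068.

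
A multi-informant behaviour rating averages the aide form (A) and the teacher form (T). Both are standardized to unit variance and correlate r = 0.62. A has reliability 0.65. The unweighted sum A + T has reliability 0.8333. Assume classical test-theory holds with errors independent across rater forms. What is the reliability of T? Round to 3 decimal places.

0.810

Var(A+T) = 2 + 2·0.62 = 3.240.
True-score variance = ρ_A + ρ_T + 2·0.62, so 0.8333 = (0.65 + ρ_T + 1.24) / 3.240.
ρ_T = 0.8333·3.240 − 0.65 − 1.24 = 0.810.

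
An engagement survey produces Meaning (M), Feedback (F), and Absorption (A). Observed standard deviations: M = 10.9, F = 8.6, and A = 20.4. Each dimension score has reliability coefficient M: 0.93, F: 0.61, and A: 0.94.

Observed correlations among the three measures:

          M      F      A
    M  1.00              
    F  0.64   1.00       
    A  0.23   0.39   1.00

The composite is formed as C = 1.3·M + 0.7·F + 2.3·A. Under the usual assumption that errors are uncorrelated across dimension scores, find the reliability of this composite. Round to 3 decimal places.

Var(C) = 1.3²·10.9² + 0.7²·8.6² + 2.3²·20.4² + 2·[0.91·10.9·8.6·0.64 + 2.99·10.9·20.4·0.23 + 1.61·8.6·20.4·0.39] = 2438.52 + 635.34 = 3073.86.
Under uncorrelated errors the observed covariances equal the true-score covariances, so only the own-variance terms attenuate.
True-score variance = [1.3²·10.9²·0.93 + 0.7²·8.6²·0.61 + 2.3²·20.4²·0.94] + 635.34 = 2278.24 + 635.34 = 2913.58.
Reliability = 2913.58 / 3073.86 = 0.948.

0.948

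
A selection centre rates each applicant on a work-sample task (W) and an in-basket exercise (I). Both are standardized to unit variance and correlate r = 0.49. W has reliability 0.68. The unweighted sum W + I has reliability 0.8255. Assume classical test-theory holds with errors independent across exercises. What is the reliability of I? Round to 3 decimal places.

0.800

Var(W+I) = 2 + 2·0.49 = 2.980.
True-score variance = ρ_W + ρ_I + 2·0.49, so 0.8255 = (0.68 + ρ_I + 0.98) / 2.980.
ρ_I = 0.8255·2.980 − 0.68 − 0.98 = 0.800.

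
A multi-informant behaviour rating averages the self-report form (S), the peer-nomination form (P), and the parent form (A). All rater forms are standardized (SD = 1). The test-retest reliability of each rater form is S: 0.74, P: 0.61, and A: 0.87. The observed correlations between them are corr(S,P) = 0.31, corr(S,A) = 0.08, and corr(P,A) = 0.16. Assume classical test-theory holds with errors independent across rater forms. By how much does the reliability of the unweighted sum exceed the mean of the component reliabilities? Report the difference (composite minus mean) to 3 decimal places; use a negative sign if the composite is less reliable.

0.070

Var(sum) = 3 + 1.1 = 4.1; true-score variance = 2.22 + 1.1 = 3.32; composite reliability = 0.8098.
Mean component reliability = 0.7400.
Difference = 0.8098 − 0.7400 = 0.070.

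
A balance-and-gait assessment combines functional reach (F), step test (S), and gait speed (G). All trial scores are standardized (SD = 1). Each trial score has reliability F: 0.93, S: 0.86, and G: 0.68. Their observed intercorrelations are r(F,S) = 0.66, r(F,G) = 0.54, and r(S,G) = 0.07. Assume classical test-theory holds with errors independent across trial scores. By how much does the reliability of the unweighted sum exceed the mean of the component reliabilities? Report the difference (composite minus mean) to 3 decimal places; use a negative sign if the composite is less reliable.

0.081

Var(sum) = 3 + 2.54 = 5.54; true-score variance = 2.47 + 2.54 = 5.01; composite reliability = 0.9043.
Mean component reliability = 0.8233.
Difference = 0.9043 − 0.8233 = 0.081.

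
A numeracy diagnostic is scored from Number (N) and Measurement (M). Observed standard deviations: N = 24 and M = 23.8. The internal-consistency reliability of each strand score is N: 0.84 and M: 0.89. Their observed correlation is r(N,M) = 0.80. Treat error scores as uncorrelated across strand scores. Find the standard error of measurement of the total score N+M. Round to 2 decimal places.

12.43

Var(total) = 1142.44 + 913.92 = 2056.36.
True-score variance = 987.972 + 913.92 = 1901.89, so reliability = 0.9249.
Error variance = 2056.36 − 1901.89 = 154.468; SEM = √154.468 = 12.43.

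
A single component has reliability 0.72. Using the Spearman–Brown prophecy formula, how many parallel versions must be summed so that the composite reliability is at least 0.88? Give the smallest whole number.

k ≥ ρ*(1−ρ₁)/(ρ₁(1−ρ*)) = 0.88·0.28 / (0.72·0.12) = 2.852.
Smallest integer k = 3.

3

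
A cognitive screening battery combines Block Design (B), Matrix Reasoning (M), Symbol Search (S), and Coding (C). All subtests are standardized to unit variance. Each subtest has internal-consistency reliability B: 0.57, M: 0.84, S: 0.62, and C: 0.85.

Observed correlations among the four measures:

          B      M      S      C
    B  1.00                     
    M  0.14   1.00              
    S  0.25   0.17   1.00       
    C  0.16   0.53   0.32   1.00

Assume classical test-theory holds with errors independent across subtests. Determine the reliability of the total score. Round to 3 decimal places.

0.843

Var(B+M+S+C) = 4 + 2·[0.14 + 0.25 + 0.16 + 0.17 + 0.53 + 0.32] = 4 + 3.14 = 7.14.
With uncorrelated errors the cross-covariances are all true-score covariance, so they carry over unchanged; only the diagonal terms shrink to ρᵢσᵢ².
True-score variance = [0.57 + 0.84 + 0.62 + 0.85] + 3.14 = 2.88 + 3.14 = 6.02.
Reliability = 6.02 / 7.14 = 0.843.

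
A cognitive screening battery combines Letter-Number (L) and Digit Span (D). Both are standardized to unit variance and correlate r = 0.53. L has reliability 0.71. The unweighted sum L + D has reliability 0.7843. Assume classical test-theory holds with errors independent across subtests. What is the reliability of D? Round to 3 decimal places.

0.630

Var(L+D) = 2 + 2·0.53 = 3.060.
True-score variance = ρ_L + ρ_D + 2·0.53, so 0.7843 = (0.71 + ρ_D + 1.06) / 3.060.
ρ_D = 0.7843·3.060 − 0.71 − 1.06 = 0.630.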